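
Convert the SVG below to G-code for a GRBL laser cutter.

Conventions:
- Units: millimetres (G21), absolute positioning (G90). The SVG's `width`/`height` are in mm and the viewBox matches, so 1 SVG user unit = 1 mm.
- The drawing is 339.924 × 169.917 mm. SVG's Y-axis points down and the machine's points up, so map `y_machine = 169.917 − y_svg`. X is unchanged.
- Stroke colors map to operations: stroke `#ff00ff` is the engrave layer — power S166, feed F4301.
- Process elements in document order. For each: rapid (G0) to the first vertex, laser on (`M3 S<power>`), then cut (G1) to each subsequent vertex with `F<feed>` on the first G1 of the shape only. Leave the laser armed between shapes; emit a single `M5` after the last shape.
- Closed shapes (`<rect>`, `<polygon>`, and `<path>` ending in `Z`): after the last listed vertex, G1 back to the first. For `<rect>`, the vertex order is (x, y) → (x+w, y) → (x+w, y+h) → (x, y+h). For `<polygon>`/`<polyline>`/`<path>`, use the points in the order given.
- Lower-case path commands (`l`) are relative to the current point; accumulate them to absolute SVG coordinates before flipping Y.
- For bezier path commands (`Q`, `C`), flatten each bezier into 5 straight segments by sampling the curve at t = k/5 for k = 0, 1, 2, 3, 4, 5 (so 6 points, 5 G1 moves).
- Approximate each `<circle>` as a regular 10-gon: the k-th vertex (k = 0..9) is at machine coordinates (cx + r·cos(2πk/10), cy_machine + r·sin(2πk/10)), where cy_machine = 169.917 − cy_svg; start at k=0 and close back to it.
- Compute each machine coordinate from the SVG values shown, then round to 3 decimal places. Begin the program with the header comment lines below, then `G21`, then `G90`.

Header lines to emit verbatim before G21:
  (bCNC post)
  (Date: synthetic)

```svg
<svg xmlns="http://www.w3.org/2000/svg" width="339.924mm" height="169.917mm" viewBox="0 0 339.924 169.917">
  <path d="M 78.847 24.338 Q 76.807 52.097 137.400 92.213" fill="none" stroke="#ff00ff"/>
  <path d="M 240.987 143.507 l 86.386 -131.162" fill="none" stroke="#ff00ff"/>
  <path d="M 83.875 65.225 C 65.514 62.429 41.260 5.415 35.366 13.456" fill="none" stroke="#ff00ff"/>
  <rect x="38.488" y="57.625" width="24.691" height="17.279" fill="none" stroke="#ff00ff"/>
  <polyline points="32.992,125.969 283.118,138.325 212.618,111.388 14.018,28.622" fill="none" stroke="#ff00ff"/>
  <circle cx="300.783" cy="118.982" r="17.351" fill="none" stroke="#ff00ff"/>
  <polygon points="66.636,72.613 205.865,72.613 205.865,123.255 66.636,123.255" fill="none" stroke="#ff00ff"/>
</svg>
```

(bCNC post)
(Date: synthetic)
G21
G90
G0 X78.847 Y145.579
M3 S166
G1 X80.536 Y133.981 F4301
G1 X87.236 Y121.395
G1 X98.947 Y107.820
G1 X115.668 Y93.256
G1 X137.400 Y77.704
G0 X240.987 Y26.410
M3 S166
G1 X327.373 Y157.572 F4301
G0 X83.875 Y104.692
M3 S166
G1 X72.345 Y111.922 F4301
G1 X60.565 Y126.438
G1 X49.699 Y142.517
G1 X40.912 Y154.433
G1 X35.366 Y156.461
G0 X38.488 Y112.292
M3 S166
G1 X63.179 Y112.292 F4301
G1 X63.179 Y95.013
G1 X38.488 Y95.013
G1 X38.488 Y112.292
G0 X32.992 Y43.948
M3 S166
G1 X283.118 Y31.592 F4301
G1 X212.618 Y58.529
G1 X14.018 Y141.295
G0 X318.134 Y50.935
M3 S166
G1 X314.820 Y61.134 F4301
G1 X306.145 Y67.437
G1 X295.421 Y67.437
G1 X286.746 Y61.134
G1 X283.432 Y50.935
G1 X286.746 Y40.736
G1 X295.421 Y34.433
G1 X306.145 Y34.433
G1 X314.820 Y40.736
G1 X318.134 Y50.935
G0 X66.636 Y97.304
M3 S166
G1 X205.865 Y97.304 F4301
G1 X205.865 Y46.662
G1 X66.636 Y46.662
G1 X66.636 Y97.304
M5

1 u = 1 mm; y_m = 169.917 − y.

[1] `<path>` quadratic bezier, #ff00ff→engrave S166 F4301: (78.847,145.579) → (80.536,133.981) → (87.236,121.395) → (98.947,107.820) → (115.668,93.256) → (137.400,77.704)

[2] `<path>` line segment, #ff00ff→engrave S166 F4301: (240.987,26.410) → (327.373,157.572)

[3] `<path>` cubic bezier, #ff00ff→engrave S166 F4301: (83.875,104.692) → (72.345,111.922) → (60.565,126.438) → (49.699,142.517) → (40.912,154.433) → (35.366,156.461)

[4] `<rect>` rectangle, #ff00ff→engrave S166 F4301: (38.488,112.292) → (63.179,112.292) → (63.179,95.013) → (38.488,95.013) → (38.488,112.292) (closed)

[5] `<polyline>` open polyline, #ff00ff→engrave S166 F4301: (32.992,43.948) → (283.118,31.592) → (212.618,58.529) → (14.018,141.295)

[6] `<circle>` circle, #ff00ff→engrave S166 F4301: (318.134,50.935) → (314.820,61.134) → (306.145,67.437) → (295.421,67.437) → (286.746,61.134) → (283.432,50.935) → (286.746,40.736) → (295.421,34.433) → (306.145,34.433) → (314.820,40.736) → (318.134,50.935) (closed)

[7] `<polygon>` rectangle, #ff00ff→engrave S166 F4301: (66.636,97.304) → (205.865,97.304) → (205.865,46.662) → (66.636,46.662) → (66.636,97.304) (closed)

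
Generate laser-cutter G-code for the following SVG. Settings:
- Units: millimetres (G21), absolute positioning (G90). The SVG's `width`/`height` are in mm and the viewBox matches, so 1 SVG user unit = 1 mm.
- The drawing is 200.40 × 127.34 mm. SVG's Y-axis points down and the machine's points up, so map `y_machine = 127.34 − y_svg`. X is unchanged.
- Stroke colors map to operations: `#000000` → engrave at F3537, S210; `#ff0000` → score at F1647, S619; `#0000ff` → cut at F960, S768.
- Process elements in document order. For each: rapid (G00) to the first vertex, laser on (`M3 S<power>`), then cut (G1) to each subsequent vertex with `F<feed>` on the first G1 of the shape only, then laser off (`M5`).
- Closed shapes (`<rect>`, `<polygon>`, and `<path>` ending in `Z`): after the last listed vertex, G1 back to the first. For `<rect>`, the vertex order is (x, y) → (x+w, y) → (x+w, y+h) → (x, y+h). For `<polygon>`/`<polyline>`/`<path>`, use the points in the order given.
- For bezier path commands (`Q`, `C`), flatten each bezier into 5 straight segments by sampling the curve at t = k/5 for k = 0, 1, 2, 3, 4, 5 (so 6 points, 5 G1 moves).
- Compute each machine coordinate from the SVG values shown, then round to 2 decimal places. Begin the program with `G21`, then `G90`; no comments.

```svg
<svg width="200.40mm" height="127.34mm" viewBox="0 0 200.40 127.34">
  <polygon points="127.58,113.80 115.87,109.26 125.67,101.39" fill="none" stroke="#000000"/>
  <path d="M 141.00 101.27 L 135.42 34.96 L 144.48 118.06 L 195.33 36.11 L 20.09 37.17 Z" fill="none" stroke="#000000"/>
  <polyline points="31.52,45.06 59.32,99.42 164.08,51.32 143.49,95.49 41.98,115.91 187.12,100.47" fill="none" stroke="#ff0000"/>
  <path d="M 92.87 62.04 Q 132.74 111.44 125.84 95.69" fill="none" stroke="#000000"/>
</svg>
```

G21
G90
G00 X127.58 Y13.54
M3 S210
G1 X115.87 Y18.08 F3537
G1 X125.67 Y25.95
G1 X127.58 Y13.54
M5
G00 X141.00 Y26.07
M3 S210
G1 X135.42 Y92.38 F3537
G1 X144.48 Y9.28
G1 X195.33 Y91.23
G1 X20.09 Y90.17
G1 X141.00 Y26.07
M5
G00 X31.52 Y82.28
M3 S619
G1 X59.32 Y27.92 F1647
G1 X164.08 Y76.02
G1 X143.49 Y31.85
G1 X41.98 Y11.43
G1 X187.12 Y26.87
M5
G00 X92.87 Y65.30
M3 S210
G1 X106.95 Y48.15 F3537
G1 X117.28 Y36.20
G1 X123.88 Y29.47
G1 X126.73 Y27.96
G1 X125.84 Y31.65
M5

1 u = 1 mm; y_m = 127.34 − y.

[1] `<polygon>` regular polygon, #000000→engrave S210 F3537: (127.58,13.54) → (115.87,18.08) → (125.67,25.95) → (127.58,13.54) (closed)

[2] `<path>` closed polygon, #000000→engrave S210 F3537: (141.00,26.07) → (135.42,92.38) → (144.48,9.28) → (195.33,91.23) → (20.09,90.17) → (141.00,26.07) (closed)

[3] `<polyline>` open polyline, #ff0000→score S619 F1647: (31.52,82.28) → (59.32,27.92) → (164.08,76.02) → (143.49,31.85) → (41.98,11.43) → (187.12,26.87)

[4] `<path>` quadratic bezier, #000000→engrave S210 F3537: (92.87,65.30) → (106.95,48.15) → (117.28,36.20) → (123.88,29.47) → (126.73,27.96) → (125.84,31.65)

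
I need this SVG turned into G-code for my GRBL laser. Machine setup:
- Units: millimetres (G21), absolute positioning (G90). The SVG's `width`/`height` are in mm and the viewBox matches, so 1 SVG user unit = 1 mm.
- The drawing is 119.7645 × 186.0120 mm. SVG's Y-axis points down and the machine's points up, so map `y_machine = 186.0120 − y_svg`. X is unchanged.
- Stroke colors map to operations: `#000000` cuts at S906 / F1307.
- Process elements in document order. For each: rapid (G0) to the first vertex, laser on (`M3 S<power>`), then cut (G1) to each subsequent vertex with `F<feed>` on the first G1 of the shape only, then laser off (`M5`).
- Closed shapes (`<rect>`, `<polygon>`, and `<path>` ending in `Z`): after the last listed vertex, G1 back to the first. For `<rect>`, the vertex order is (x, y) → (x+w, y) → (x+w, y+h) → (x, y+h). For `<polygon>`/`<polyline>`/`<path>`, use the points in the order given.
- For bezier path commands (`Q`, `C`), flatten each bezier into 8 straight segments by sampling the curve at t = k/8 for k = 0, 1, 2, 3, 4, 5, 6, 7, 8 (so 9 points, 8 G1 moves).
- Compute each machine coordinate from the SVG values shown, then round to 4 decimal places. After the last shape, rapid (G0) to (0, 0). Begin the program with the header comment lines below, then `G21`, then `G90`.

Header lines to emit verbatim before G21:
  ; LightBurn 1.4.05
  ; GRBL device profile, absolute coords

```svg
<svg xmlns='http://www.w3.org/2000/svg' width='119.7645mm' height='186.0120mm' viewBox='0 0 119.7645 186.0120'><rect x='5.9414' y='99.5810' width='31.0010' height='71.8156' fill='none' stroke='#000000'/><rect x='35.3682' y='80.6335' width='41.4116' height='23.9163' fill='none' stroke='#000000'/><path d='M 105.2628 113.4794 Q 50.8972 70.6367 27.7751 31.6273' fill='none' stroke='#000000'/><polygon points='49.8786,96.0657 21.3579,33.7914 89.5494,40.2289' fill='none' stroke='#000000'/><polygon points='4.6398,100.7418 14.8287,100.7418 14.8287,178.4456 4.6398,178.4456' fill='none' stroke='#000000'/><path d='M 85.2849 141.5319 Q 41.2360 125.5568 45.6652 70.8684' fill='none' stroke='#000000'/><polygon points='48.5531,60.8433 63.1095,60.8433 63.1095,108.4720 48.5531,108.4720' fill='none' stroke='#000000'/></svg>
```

; LightBurn 1.4.05
; GRBL device profile, absolute coords
G21
G90
G0 X5.9414 Y86.4310
M3 S906
G1 X36.9424 Y86.4310 F1307
G1 X36.9424 Y14.6154
G1 X5.9414 Y14.6154
G1 X5.9414 Y86.4310
M5
G0 X35.3682 Y105.3785
M3 S906
G1 X76.7798 Y105.3785 F1307
G1 X76.7798 Y81.4622
G1 X35.3682 Y81.4622
G1 X35.3682 Y105.3785
M5
G0 X105.2628 Y72.5326
M3 S906
G1 X92.1596 Y83.1834 F1307
G1 X80.0327 Y93.7144
G1 X68.8822 Y104.1256
G1 X58.7081 Y114.4170
G1 X49.5103 Y124.5886
G1 X41.2889 Y134.6404
G1 X34.0438 Y144.5725
G1 X27.7751 Y154.3847
M5
G0 X49.8786 Y89.9463
M3 S906
G1 X21.3579 Y152.2206 F1307
G1 X89.5494 Y145.7831
G1 X49.8786 Y89.9463
M5
G0 X4.6398 Y85.2702
M3 S906
G1 X14.8287 Y85.2702 F1307
G1 X14.8287 Y7.5664
G1 X4.6398 Y7.5664
G1 X4.6398 Y85.2702
M5
G0 X85.2849 Y44.4801
M3 S906
G1 X75.0301 Y49.0788 F1307
G1 X66.2903 Y54.8872
G1 X59.0655 Y61.9055
G1 X53.3555 Y70.1335
G1 X49.1605 Y79.5714
G1 X46.4805 Y90.2190
G1 X45.3154 Y102.0764
G1 X45.6652 Y115.1436
M5
G0 X48.5531 Y125.1687
M3 S906
G1 X63.1095 Y125.1687 F1307
G1 X63.1095 Y77.5400
G1 X48.5531 Y77.5400
G1 X48.5531 Y125.1687
M5
G0 X0.0000 Y0.0000

Since the viewBox matches the mm dimensions, user units are millimetres directly. The only transform is the Y-flip y_m = 186.0120 − y_svg.

Shape 1 is a rectangle drawn with `<rect>`. Its stroke #000000 means cut at S906, F1307. After flipping Y the toolpath is (5.9414,86.4310) → (36.9424,86.4310) → (36.9424,14.6154) → (5.9414,14.6154) → (5.9414,86.4310), returning to the start.

Shape 2 is a rectangle drawn with `<rect>`. Its stroke #000000 means cut at S906, F1307. After flipping Y the toolpath is (35.3682,105.3785) → (76.7798,105.3785) → (76.7798,81.4622) → (35.3682,81.4622) → (35.3682,105.3785), returning to the start.

Shape 3 is a quadratic bezier drawn with `<path>`. Its stroke #000000 means cut at S906, F1307. After flipping Y the toolpath is (105.2628,72.5326) → (92.1596,83.1834) → (80.0327,93.7144) → (68.8822,104.1256) → (58.7081,114.4170) → (49.5103,124.5886) → (41.2889,134.6404) → (34.0438,144.5725) → (27.7751,154.3847).

Shape 4 is a regular polygon drawn with `<polygon>`. Its stroke #000000 means cut at S906, F1307. After flipping Y the toolpath is (49.8786,89.9463) → (21.3579,152.2206) → (89.5494,145.7831) → (49.8786,89.9463), returning to the start.

Shape 5 is a rectangle drawn with `<polygon>`. Its stroke #000000 means cut at S906, F1307. After flipping Y the toolpath is (4.6398,85.2702) → (14.8287,85.2702) → (14.8287,7.5664) → (4.6398,7.5664) → (4.6398,85.2702), returning to the start.

Shape 6 is a quadratic bezier drawn with `<path>`. Its stroke #000000 means cut at S906, F1307. After flipping Y the toolpath is (85.2849,44.4801) → (75.0301,49.0788) → (66.2903,54.8872) → (59.0655,61.9055) → (53.3555,70.1335) → (49.1605,79.5714) → (46.4805,90.2190) → (45.3154,102.0764) → (45.6652,115.1436).

Shape 7 is a rectangle drawn with `<polygon>`. Its stroke #000000 means cut at S906, F1307. After flipping Y the toolpath is (48.5531,125.1687) → (63.1095,125.1687) → (63.1095,77.5400) → (48.5531,77.5400) → (48.5531,125.1687), returning to the start.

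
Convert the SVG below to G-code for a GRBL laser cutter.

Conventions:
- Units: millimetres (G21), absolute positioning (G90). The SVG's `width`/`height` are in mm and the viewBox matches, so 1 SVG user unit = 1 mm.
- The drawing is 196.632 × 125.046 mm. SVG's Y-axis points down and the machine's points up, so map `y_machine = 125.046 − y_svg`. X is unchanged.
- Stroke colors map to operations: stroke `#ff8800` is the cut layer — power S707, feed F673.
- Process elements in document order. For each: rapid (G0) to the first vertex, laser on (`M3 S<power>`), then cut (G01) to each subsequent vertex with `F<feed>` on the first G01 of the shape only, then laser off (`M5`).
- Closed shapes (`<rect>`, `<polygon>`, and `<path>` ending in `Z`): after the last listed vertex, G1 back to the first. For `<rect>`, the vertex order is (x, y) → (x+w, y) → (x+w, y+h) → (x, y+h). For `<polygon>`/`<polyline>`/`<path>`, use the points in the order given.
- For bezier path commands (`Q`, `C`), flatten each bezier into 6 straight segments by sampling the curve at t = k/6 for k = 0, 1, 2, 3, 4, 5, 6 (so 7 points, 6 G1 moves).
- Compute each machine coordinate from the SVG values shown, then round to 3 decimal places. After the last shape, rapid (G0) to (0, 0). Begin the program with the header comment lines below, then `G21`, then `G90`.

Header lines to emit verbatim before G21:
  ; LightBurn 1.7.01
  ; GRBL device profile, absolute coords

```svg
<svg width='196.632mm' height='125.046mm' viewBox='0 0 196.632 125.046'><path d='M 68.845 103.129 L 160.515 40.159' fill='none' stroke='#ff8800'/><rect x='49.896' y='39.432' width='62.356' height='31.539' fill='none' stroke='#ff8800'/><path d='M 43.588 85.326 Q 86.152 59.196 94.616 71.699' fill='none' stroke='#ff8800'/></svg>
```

; LightBurn 1.7.01
; GRBL device profile, absolute coords
G21
G90
G0 X68.845 Y21.917
M3 S707
G01 X160.515 Y84.887 F673
M5
G0 X49.896 Y85.614
M3 S707
G01 X112.252 Y85.614 F673
G01 X112.252 Y54.075
G01 X49.896 Y54.075
G01 X49.896 Y85.614
M5
G0 X43.588 Y39.720
M3 S707
G01 X56.829 Y47.357 F673
G01 X68.175 Y52.847
G01 X77.627 Y56.192
G01 X85.184 Y57.390
G01 X90.847 Y56.442
G01 X94.616 Y53.347
M5
G0 X0.000 Y0.000

viewBox `0 0 196.632 125.046` with mm width/height → 1 unit = 1 mm. Flip: y_m = 125.046 − y_svg.

**Shape 1** — `<path>` line segment, stroke `#ff8800` → cut (S707, F673). Machine vertices: (68.845,21.917) → (160.515,84.887). Open path.

**Shape 2** — `<rect>` rectangle, stroke `#ff8800` → cut (S707, F673). Machine vertices: (49.896,85.614) → (112.252,85.614) → (112.252,54.075) → (49.896,54.075) → (49.896,85.614). Closed: final G1 returns to the first vertex.

**Shape 3** — `<path>` quadratic bezier, stroke `#ff8800` → cut (S707, F673). Control points (SVG): P0=(43.588,85.326), P1=(86.152,59.196), P2=(94.616,71.699); sampled at t=k/6. Machine vertices: (43.588,39.720) → (56.829,47.357) → (68.175,52.847) → (77.627,56.192) → (85.184,57.390) → (90.847,56.442) → (94.616,53.347). Open path.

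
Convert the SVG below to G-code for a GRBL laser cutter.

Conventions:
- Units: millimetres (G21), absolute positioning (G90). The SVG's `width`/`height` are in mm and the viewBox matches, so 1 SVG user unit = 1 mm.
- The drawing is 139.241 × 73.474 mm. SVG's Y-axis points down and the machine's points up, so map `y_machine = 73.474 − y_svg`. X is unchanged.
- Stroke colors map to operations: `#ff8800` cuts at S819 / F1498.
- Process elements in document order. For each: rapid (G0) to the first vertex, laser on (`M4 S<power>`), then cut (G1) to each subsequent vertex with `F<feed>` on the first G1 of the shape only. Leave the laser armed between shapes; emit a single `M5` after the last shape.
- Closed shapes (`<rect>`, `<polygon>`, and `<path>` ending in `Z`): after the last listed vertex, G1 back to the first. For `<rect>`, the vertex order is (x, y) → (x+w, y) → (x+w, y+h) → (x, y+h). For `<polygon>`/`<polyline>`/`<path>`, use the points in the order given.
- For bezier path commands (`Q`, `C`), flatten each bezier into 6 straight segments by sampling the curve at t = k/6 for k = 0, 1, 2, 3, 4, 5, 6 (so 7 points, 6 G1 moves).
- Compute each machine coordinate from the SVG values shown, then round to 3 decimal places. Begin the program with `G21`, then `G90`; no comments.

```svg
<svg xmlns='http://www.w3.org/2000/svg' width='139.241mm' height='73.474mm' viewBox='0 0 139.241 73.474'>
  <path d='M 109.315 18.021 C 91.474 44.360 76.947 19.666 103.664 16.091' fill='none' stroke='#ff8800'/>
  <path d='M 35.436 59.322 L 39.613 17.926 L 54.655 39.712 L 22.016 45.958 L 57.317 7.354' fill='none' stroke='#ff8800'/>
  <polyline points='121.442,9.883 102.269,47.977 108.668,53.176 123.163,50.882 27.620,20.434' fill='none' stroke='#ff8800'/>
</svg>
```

Since the viewBox matches the mm dimensions, user units are millimetres directly. The only transform is the Y-flip y_m = 73.474 − y_svg.

Shape 1 is a cubic bezier drawn with `<path>`. Its stroke #ff8800 means cut at S819, F1498. After flipping Y the toolpath is (109.315,55.453) → (100.846,46.202) → (93.983,43.453) → (89.780,45.200) → (89.290,49.441) → (93.567,54.170) → (103.664,57.383).

Shape 2 is a open polyline drawn with `<path>`. Its stroke #ff8800 means cut at S819, F1498. After flipping Y the toolpath is (35.436,14.152) → (39.613,55.548) → (54.655,33.762) → (22.016,27.516) → (57.317,66.120).

Shape 3 is a open polyline drawn with `<polyline>`. Its stroke #ff8800 means cut at S819, F1498. After flipping Y the toolpath is (121.442,63.591) → (102.269,25.497) → (108.668,20.298) → (123.163,22.592) → (27.620,53.040).

G21
G90
G0 X109.315 Y55.453
M4 S819
G1 X100.846 Y46.202 F1498
G1 X93.983 Y43.453
G1 X89.780 Y45.200
G1 X89.290 Y49.441
G1 X93.567 Y54.170
G1 X103.664 Y57.383
G0 X35.436 Y14.152
M4 S819
G1 X39.613 Y55.548 F1498
G1 X54.655 Y33.762
G1 X22.016 Y27.516
G1 X57.317 Y66.120
G0 X121.442 Y63.591
M4 S819
G1 X102.269 Y25.497 F1498
G1 X108.668 Y20.298
G1 X123.163 Y22.592
G1 X27.620 Y53.040
M5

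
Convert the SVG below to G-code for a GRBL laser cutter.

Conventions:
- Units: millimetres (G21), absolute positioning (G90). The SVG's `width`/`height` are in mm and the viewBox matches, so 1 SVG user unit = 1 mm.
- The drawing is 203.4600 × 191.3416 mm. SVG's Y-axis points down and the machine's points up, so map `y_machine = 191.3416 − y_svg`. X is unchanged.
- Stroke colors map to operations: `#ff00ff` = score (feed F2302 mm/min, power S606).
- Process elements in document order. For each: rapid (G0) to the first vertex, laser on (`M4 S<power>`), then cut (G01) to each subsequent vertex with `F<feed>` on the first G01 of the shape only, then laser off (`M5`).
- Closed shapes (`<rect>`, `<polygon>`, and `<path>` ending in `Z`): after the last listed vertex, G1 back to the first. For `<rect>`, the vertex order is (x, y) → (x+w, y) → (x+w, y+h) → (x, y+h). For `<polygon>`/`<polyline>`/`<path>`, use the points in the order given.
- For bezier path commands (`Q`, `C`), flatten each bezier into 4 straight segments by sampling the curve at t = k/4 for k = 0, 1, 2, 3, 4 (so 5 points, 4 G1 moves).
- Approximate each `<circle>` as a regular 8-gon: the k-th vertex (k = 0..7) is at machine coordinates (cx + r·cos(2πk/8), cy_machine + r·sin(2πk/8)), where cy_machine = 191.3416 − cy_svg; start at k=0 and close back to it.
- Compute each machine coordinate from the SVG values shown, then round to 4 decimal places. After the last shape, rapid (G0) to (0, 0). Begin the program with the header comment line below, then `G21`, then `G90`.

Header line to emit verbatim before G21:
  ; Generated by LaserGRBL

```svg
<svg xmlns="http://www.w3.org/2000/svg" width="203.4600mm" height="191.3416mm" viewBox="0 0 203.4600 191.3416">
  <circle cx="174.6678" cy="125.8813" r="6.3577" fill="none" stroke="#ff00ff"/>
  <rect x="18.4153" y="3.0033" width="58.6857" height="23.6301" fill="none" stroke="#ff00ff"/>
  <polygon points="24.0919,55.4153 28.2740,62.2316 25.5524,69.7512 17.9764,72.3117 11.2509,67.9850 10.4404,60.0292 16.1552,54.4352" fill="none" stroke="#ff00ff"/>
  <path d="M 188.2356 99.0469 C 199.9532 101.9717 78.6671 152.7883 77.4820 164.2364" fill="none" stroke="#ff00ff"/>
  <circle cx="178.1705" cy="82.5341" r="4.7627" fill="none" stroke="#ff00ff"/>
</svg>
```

viewBox `0 0 203.4600 191.3416` with mm width/height → 1 unit = 1 mm. Flip: y_m = 191.3416 − y_svg.

**Shape 1** — `<circle>` circle, stroke `#ff00ff` → score (S606, F2302). Machine vertices: (181.0255,65.4603) → (179.1634,69.9559) → (174.6678,71.8180) → (170.1722,69.9559) → (168.3101,65.4603) → (170.1722,60.9647) → (174.6678,59.1026) → (179.1634,60.9647) → (181.0255,65.4603). Closed: final G1 returns to the first vertex.

**Shape 2** — `<rect>` rectangle, stroke `#ff00ff` → score (S606, F2302). Machine vertices: (18.4153,188.3383) → (77.1010,188.3383) → (77.1010,164.7082) → (18.4153,164.7082) → (18.4153,188.3383). Closed: final G1 returns to the first vertex.

**Shape 3** — `<polygon>` regular polygon, stroke `#ff00ff` → score (S606, F2302). Machine vertices: (24.0919,135.9263) → (28.2740,129.1100) → (25.5524,121.5904) → (17.9764,119.0299) → (11.2509,123.3566) → (10.4404,131.3124) → (16.1552,136.9064) → (24.0919,135.9263). Closed: final G1 returns to the first vertex.

**Shape 4** — `<path>` cubic bezier, stroke `#ff00ff` → score (S606, F2302). Control points (SVG): P0=(188.2356,99.0469), P1=(199.9532,101.9717), P2=(78.6671,152.7883), P3=(77.4820,164.2364); sampled at t=k/4. Machine vertices: (188.2356,92.2947) → (176.0404,82.4848) → (137.6973,62.8962) → (96.9350,41.7094) → (77.4820,27.1052). Open path.

**Shape 5** — `<circle>` circle, stroke `#ff00ff` → score (S606, F2302). Machine vertices: (182.9332,108.8075) → (181.5382,112.1752) → (178.1705,113.5702) → (174.8028,112.1752) → (173.4078,108.8075) → (174.8028,105.4398) → (178.1705,104.0448) → (181.5382,105.4398) → (182.9332,108.8075). Closed: final G1 returns to the first vertex.

; Generated by LaserGRBL
G21
G90
G0 X181.0255 Y65.4603
M4 S606
G01 X179.1634 Y69.9559 F2302
G01 X174.6678 Y71.8180
G01 X170.1722 Y69.9559
G01 X168.3101 Y65.4603
G01 X170.1722 Y60.9647
G01 X174.6678 Y59.1026
G01 X179.1634 Y60.9647
G01 X181.0255 Y65.4603
M5
G0 X18.4153 Y188.3383
M4 S606
G01 X77.1010 Y188.3383 F2302
G01 X77.1010 Y164.7082
G01 X18.4153 Y164.7082
G01 X18.4153 Y188.3383
M5
G0 X24.0919 Y135.9263
M4 S606
G01 X28.2740 Y129.1100 F2302
G01 X25.5524 Y121.5904
G01 X17.9764 Y119.0299
G01 X11.2509 Y123.3566
G01 X10.4404 Y131.3124
G01 X16.1552 Y136.9064
G01 X24.0919 Y135.9263
M5
G0 X188.2356 Y92.2947
M4 S606
G01 X176.0404 Y82.4848 F2302
G01 X137.6973 Y62.8962
G01 X96.9350 Y41.7094
G01 X77.4820 Y27.1052
M5
G0 X182.9332 Y108.8075
M4 S606
G01 X181.5382 Y112.1752 F2302
G01 X178.1705 Y113.5702
G01 X174.8028 Y112.1752
G01 X173.4078 Y108.8075
G01 X174.8028 Y105.4398
G01 X178.1705 Y104.0448
G01 X181.5382 Y105.4398
G01 X182.9332 Y108.8075
M5
G0 X0.0000 Y0.0000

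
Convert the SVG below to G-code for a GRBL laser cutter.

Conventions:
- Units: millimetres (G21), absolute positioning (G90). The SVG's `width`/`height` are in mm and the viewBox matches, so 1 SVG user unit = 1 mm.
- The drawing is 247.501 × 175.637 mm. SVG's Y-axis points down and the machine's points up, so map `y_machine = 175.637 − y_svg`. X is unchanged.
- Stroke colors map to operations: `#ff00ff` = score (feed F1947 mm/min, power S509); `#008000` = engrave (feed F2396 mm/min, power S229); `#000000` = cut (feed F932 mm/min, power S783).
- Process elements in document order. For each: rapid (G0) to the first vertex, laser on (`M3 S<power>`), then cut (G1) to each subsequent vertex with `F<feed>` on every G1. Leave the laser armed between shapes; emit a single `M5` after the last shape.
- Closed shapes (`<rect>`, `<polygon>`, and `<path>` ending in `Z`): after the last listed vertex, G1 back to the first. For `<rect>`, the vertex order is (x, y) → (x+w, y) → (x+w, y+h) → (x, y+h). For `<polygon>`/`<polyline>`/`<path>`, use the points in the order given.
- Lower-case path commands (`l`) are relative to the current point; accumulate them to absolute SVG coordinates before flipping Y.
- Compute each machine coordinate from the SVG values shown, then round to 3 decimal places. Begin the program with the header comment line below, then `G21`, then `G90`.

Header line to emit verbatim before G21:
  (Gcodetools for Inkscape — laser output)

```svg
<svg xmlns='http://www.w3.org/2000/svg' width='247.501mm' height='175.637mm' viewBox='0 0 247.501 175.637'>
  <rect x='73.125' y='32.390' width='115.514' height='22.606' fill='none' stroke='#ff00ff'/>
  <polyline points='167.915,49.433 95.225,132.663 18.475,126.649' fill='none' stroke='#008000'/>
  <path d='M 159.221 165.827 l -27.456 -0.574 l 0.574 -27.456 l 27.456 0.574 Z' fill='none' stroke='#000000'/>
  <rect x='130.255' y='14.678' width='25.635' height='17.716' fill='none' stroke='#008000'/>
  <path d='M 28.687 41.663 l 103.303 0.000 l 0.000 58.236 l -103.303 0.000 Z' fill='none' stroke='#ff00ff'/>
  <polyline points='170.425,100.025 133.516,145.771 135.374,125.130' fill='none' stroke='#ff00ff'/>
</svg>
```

viewBox `0 0 247.501 175.637` with mm width/height → 1 unit = 1 mm. Flip: y_m = 175.637 − y_svg.

**Shape 1** — `<rect>` rectangle, stroke `#ff00ff` → score (S509, F1947). Machine vertices: (73.125,143.247) → (188.639,143.247) → (188.639,120.641) → (73.125,120.641) → (73.125,143.247). Closed: final G1 returns to the first vertex.

**Shape 2** — `<polyline>` open polyline, stroke `#008000` → engrave (S229, F2396). Machine vertices: (167.915,126.204) → (95.225,42.974) → (18.475,48.988). Open path.

**Shape 3** — `<path>` regular polygon, stroke `#000000` → cut (S783, F932). Machine vertices: (159.221,9.810) → (131.765,10.384) → (132.339,37.840) → (159.795,37.266) → (159.221,9.810). Closed: final G1 returns to the first vertex.

**Shape 4** — `<rect>` rectangle, stroke `#008000` → engrave (S229, F2396). Machine vertices: (130.255,160.959) → (155.890,160.959) → (155.890,143.243) → (130.255,143.243) → (130.255,160.959). Closed: final G1 returns to the first vertex.

**Shape 5** — `<path>` rectangle, stroke `#ff00ff` → score (S509, F1947). Machine vertices: (28.687,133.974) → (131.990,133.974) → (131.990,75.738) → (28.687,75.738) → (28.687,133.974). Closed: final G1 returns to the first vertex.

**Shape 6** — `<polyline>` open polyline, stroke `#ff00ff` → score (S509, F1947). Machine vertices: (170.425,75.612) → (133.516,29.866) → (135.374,50.507). Open path.

(Gcodetools for Inkscape — laser output)
G21
G90
G0 X73.125 Y143.247
M3 S509
G1 X188.639 Y143.247 F1947
G1 X188.639 Y120.641 F1947
G1 X73.125 Y120.641 F1947
G1 X73.125 Y143.247 F1947
G0 X167.915 Y126.204
M3 S229
G1 X95.225 Y42.974 F2396
G1 X18.475 Y48.988 F2396
G0 X159.221 Y9.810
M3 S783
G1 X131.765 Y10.384 F932
G1 X132.339 Y37.840 F932
G1 X159.795 Y37.266 F932
G1 X159.221 Y9.810 F932
G0 X130.255 Y160.959
M3 S229
G1 X155.890 Y160.959 F2396
G1 X155.890 Y143.243 F2396
G1 X130.255 Y143.243 F2396
G1 X130.255 Y160.959 F2396
G0 X28.687 Y133.974
M3 S509
G1 X131.990 Y133.974 F1947
G1 X131.990 Y75.738 F1947
G1 X28.687 Y75.738 F1947
G1 X28.687 Y133.974 F1947
G0 X170.425 Y75.612
M3 S509
G1 X133.516 Y29.866 F1947
G1 X135.374 Y50.507 F1947
M5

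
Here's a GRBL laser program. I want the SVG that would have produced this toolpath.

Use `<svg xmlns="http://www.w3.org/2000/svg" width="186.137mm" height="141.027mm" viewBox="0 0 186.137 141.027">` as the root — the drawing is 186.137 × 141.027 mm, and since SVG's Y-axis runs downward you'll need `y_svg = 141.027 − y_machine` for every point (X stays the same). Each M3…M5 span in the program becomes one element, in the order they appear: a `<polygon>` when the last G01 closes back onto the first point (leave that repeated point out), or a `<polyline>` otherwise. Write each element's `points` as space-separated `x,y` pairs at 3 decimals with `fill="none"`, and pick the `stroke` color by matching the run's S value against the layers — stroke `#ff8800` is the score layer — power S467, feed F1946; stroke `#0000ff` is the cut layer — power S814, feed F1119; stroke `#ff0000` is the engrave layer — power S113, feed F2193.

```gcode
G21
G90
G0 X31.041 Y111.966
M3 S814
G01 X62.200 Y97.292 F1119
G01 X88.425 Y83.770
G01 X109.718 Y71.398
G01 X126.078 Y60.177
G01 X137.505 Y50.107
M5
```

<svg xmlns="http://www.w3.org/2000/svg" width="186.137mm" height="141.027mm" viewBox="0 0 186.137 141.027">
  <polyline points="31.041,29.061 62.200,43.735 88.425,57.257 109.718,69.629 126.078,80.850 137.505,90.920" fill="none" stroke="#0000ff"/>
</svg>

Each laser-on run becomes one SVG element. Flip Y back into SVG space with y_svg = 141.027 − y_machine. Every run uses S814, so all elements get stroke `#0000ff` (cut).

Run 1: The run is open, so emit a `<polyline>` with points (Y-flipped): 31.041,29.061 62.200,43.735 88.425,57.257 109.718,69.629 126.078,80.850 137.505,90.920.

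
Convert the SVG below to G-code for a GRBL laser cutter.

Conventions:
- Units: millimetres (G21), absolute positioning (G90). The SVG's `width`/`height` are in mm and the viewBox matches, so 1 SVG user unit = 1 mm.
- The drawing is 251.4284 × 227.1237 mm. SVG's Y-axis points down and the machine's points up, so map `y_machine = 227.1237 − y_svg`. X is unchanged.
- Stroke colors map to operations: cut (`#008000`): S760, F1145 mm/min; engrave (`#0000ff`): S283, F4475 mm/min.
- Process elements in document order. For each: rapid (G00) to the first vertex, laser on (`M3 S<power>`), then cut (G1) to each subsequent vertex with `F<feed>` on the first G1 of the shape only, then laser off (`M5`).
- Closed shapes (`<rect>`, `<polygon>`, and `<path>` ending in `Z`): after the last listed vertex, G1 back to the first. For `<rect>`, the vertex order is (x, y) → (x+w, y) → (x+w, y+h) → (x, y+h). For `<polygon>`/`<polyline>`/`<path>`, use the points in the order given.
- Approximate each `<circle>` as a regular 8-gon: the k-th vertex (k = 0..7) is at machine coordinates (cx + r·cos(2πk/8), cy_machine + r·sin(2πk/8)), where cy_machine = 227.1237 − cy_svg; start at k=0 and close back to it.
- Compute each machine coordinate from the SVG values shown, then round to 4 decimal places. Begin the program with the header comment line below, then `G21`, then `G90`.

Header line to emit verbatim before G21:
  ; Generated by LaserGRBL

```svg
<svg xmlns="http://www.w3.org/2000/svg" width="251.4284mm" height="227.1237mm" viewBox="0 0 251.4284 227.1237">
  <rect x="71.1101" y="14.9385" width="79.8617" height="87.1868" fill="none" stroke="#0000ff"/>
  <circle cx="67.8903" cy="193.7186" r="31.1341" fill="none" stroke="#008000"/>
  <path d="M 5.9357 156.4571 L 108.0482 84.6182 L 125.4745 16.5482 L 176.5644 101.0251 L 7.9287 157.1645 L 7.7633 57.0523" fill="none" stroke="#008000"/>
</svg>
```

1 u = 1 mm; y_m = 227.1237 − y.

[1] `<rect>` rectangle, #0000ff→engrave S283 F4475: (71.1101,212.1852) → (150.9718,212.1852) → (150.9718,124.9984) → (71.1101,124.9984) → (71.1101,212.1852) (closed)

[2] `<circle>` circle, #008000→cut S760 F1145: (99.0244,33.4051) → (89.9054,55.4202) → (67.8903,64.5392) → (45.8752,55.4202) → (36.7562,33.4051) → (45.8752,11.3900) → (67.8903,2.2710) → (89.9054,11.3900) → (99.0244,33.4051) (closed)

[3] `<path>` open polyline, #008000→cut S760 F1145: (5.9357,70.6666) → (108.0482,142.5055) → (125.4745,210.5755) → (176.5644,126.0986) → (7.9287,69.9592) → (7.7633,170.0714)

; Generated by LaserGRBL
G21
G90
G00 X71.1101 Y212.1852
M3 S283
G1 X150.9718 Y212.1852 F4475
G1 X150.9718 Y124.9984
G1 X71.1101 Y124.9984
G1 X71.1101 Y212.1852
M5
G00 X99.0244 Y33.4051
M3 S760
G1 X89.9054 Y55.4202 F1145
G1 X67.8903 Y64.5392
G1 X45.8752 Y55.4202
G1 X36.7562 Y33.4051
G1 X45.8752 Y11.3900
G1 X67.8903 Y2.2710
G1 X89.9054 Y11.3900
G1 X99.0244 Y33.4051
M5
G00 X5.9357 Y70.6666
M3 S760
G1 X108.0482 Y142.5055 F1145
G1 X125.4745 Y210.5755
G1 X176.5644 Y126.0986
G1 X7.9287 Y69.9592
G1 X7.7633 Y170.0714
M5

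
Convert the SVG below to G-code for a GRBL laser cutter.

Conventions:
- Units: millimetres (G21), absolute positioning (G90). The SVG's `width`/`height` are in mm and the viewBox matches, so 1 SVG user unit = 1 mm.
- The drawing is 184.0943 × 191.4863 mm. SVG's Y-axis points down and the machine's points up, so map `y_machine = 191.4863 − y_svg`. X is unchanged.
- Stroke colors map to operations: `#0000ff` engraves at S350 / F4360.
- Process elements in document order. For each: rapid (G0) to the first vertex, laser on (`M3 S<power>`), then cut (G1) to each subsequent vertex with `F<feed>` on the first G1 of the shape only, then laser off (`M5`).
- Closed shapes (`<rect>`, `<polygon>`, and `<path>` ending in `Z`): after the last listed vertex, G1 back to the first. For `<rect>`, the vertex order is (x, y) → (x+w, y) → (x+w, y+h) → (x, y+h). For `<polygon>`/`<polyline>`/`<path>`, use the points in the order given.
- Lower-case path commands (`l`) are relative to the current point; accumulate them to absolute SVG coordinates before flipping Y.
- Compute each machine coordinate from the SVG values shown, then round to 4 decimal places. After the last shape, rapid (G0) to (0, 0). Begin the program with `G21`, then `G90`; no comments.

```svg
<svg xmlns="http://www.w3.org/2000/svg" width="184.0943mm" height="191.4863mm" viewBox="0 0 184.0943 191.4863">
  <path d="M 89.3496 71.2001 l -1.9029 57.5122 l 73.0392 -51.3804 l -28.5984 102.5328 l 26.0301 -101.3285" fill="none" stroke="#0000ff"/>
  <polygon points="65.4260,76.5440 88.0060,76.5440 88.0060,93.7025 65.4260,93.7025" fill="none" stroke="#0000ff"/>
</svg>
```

1 u = 1 mm; y_m = 191.4863 − y.

[1] `<path>` open polyline, #0000ff→engrave S350 F4360: (89.3496,120.2862) → (87.4467,62.7740) → (160.4859,114.1544) → (131.8875,11.6216) → (157.9176,112.9501)

[2] `<polygon>` rectangle, #0000ff→engrave S350 F4360: (65.4260,114.9423) → (88.0060,114.9423) → (88.0060,97.7838) → (65.4260,97.7838) → (65.4260,114.9423) (closed)

G21
G90
G0 X89.3496 Y120.2862
M3 S350
G1 X87.4467 Y62.7740 F4360
G1 X160.4859 Y114.1544
G1 X131.8875 Y11.6216
G1 X157.9176 Y112.9501
M5
G0 X65.4260 Y114.9423
M3 S350
G1 X88.0060 Y114.9423 F4360
G1 X88.0060 Y97.7838
G1 X65.4260 Y97.7838
G1 X65.4260 Y114.9423
M5
G0 X0.0000 Y0.0000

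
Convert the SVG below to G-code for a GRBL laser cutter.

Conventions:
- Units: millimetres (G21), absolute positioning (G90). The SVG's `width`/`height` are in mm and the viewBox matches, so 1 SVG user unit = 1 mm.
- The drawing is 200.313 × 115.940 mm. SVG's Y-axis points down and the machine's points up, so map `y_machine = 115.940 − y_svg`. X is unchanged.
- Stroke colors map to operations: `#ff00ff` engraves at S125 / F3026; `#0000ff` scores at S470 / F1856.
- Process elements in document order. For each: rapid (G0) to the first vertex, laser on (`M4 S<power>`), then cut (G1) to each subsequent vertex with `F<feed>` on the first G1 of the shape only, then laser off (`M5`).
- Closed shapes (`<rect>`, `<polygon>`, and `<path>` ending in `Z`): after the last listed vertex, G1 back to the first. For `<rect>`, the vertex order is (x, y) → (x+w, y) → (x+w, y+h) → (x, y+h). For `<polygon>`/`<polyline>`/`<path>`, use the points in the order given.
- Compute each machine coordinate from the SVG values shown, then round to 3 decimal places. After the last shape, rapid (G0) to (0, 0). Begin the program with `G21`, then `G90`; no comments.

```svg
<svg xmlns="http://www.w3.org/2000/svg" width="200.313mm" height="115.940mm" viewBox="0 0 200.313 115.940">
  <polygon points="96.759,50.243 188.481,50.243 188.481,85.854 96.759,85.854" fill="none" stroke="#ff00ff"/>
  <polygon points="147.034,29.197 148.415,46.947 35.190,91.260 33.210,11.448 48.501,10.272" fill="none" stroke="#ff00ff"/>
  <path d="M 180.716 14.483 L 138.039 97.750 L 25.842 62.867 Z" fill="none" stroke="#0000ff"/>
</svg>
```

Since the viewBox matches the mm dimensions, user units are millimetres directly. The only transform is the Y-flip y_m = 115.940 − y_svg.

Shape 1 is a rectangle drawn with `<polygon>`. Its stroke #ff00ff means engrave at S125, F3026. After flipping Y the toolpath is (96.759,65.697) → (188.481,65.697) → (188.481,30.086) → (96.759,30.086) → (96.759,65.697), returning to the start.

Shape 2 is a closed polygon drawn with `<polygon>`. Its stroke #ff00ff means engrave at S125, F3026. After flipping Y the toolpath is (147.034,86.743) → (148.415,68.993) → (35.190,24.680) → (33.210,104.492) → (48.501,105.668) → (147.034,86.743), returning to the start.

Shape 3 is a closed polygon drawn with `<path>`. Its stroke #0000ff means score at S470, F1856. After flipping Y the toolpath is (180.716,101.457) → (138.039,18.190) → (25.842,53.073) → (180.716,101.457), returning to the start.

G21
G90
G0 X96.759 Y65.697
M4 S125
G1 X188.481 Y65.697 F3026
G1 X188.481 Y30.086
G1 X96.759 Y30.086
G1 X96.759 Y65.697
M5
G0 X147.034 Y86.743
M4 S125
G1 X148.415 Y68.993 F3026
G1 X35.190 Y24.680
G1 X33.210 Y104.492
G1 X48.501 Y105.668
G1 X147.034 Y86.743
M5
G0 X180.716 Y101.457
M4 S470
G1 X138.039 Y18.190 F1856
G1 X25.842 Y53.073
G1 X180.716 Y101.457
M5
G0 X0.000 Y0.000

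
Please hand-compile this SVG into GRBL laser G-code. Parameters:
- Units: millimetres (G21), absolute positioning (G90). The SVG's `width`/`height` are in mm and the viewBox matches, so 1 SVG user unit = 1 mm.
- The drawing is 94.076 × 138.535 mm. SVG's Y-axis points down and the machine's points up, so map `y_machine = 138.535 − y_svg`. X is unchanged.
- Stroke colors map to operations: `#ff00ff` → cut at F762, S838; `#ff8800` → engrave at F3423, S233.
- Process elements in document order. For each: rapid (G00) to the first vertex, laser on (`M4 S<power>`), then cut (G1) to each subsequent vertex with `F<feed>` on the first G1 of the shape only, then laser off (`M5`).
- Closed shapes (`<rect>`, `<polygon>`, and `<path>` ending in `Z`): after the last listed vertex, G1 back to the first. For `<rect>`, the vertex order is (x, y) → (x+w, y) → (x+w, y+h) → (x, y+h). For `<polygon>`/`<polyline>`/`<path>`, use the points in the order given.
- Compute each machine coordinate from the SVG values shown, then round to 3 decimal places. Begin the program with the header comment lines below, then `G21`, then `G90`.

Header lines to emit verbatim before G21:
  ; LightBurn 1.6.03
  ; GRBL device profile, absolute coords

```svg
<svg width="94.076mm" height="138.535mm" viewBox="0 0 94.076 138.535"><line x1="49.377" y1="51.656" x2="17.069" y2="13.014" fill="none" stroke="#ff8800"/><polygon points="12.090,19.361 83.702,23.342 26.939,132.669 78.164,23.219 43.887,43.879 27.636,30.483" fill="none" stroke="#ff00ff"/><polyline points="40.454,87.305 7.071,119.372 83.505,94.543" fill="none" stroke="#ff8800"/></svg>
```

viewBox `0 0 94.076 138.535` with mm width/height → 1 unit = 1 mm. Flip: y_m = 138.535 − y_svg.

**Shape 1** — `<line>` line segment, stroke `#ff8800` → engrave (S233, F3423). Machine vertices: (49.377,86.879) → (17.069,125.521). Open path.

**Shape 2** — `<polygon>` closed polygon, stroke `#ff00ff` → cut (S838, F762). Machine vertices: (12.090,119.174) → (83.702,115.193) → (26.939,5.866) → (78.164,115.316) → (43.887,94.656) → (27.636,108.052) → (12.090,119.174). Closed: final G1 returns to the first vertex.

**Shape 3** — `<polyline>` open polyline, stroke `#ff8800` → engrave (S233, F3423). Machine vertices: (40.454,51.230) → (7.071,19.163) → (83.505,43.992). Open path.

; LightBurn 1.6.03
; GRBL device profile, absolute coords
G21
G90
G00 X49.377 Y86.879
M4 S233
G1 X17.069 Y125.521 F3423
M5
G00 X12.090 Y119.174
M4 S838
G1 X83.702 Y115.193 F762
G1 X26.939 Y5.866
G1 X78.164 Y115.316
G1 X43.887 Y94.656
G1 X27.636 Y108.052
G1 X12.090 Y119.174
M5
G00 X40.454 Y51.230
M4 S233
G1 X7.071 Y19.163 F3423
G1 X83.505 Y43.992
M5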